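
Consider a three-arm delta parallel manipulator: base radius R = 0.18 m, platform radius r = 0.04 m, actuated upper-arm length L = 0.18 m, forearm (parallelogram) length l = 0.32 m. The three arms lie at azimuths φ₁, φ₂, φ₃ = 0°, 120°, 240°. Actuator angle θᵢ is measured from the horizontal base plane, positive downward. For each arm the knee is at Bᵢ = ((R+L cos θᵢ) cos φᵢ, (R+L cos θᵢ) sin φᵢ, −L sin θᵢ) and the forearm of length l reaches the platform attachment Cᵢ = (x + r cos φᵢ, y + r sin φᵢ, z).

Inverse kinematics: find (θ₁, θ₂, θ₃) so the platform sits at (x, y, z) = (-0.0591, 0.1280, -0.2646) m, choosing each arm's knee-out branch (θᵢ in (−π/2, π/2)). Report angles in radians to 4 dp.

θ₁ = 1.1344, θ₂ = 0.0003, θ₃ = 1.2216

arm 1 (φ=0.0°): x'=-0.0591, y'=0.1280
  A=0.1991, B=-0.2646, C=(l²−L²−A²−y'²−z²)/(2L)=-0.1557
  γ=atan2(-0.2646,0.1991)=-0.9257;  ψ=arccos(-0.4701)=2.0602;  θ1=γ+ψ≈1.1344
φ2=120.0° → target in arm frame (0.1404, -0.0128)
  A=-0.0004, B=-0.2646, C=(l²−L²−A²−y'²−z²)/(2L)=-0.0005
  θ2 = atan2(B,A) + arccos(C/0.2646) = 0.0003
rotate P by −φ3: (-0.0813, -0.1152, -0.2646)
  A cos θ + B sin θ = C:  0.2213·cos θ + -0.2646·sin θ = -0.1729
  √(A²+B²)=0.3449;  θ3 = -0.8743+2.0959 ≈ 1.2216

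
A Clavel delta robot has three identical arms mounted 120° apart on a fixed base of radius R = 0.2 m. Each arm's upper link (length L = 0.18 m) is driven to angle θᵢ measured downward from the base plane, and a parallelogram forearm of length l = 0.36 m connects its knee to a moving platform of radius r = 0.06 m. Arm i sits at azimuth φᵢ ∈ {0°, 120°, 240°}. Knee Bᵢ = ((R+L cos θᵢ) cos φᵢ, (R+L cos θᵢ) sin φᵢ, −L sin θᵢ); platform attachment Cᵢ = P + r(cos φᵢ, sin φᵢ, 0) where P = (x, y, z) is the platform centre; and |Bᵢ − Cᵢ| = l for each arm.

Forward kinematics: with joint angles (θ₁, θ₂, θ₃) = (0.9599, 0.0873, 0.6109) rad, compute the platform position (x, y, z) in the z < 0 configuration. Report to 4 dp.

(-0.0836, 0.0540, -0.2883)

arm 1 at φ=0.0°: (R−r)+L cos θ1 = 0.2432;  centre 1 = (0.2432, 0.0000, -0.1474)
centre 2 = (0.3193·cos120.0°, 0.3193·sin120.0°, -0.0157) = (-0.1597, 0.2765, -0.0157)
φ3=240.0°: virtual centre (-0.1437, -0.2489, -0.1032), radius l
|centre ₂|²−|centre ₁|² = 0.0213;  |centre ₃|²−|centre ₁|² = 0.0124
linear system: -0.8058x+0.5531y = 0.0213−0.2635z; -0.7739x+-0.4979y = 0.0124−0.0884z
det = 0.8292;  x = -0.0210+0.2172z,  y = 0.0079+-0.1600z
sphere 1 gives Az²+Bz+C=0 with A=1.0728, B=0.1776, C=-0.0379;  B²−4AC=0.1944;  roots -0.2883, 0.1227;  negative root z = -0.2883
x = -0.0836, y = 0.0540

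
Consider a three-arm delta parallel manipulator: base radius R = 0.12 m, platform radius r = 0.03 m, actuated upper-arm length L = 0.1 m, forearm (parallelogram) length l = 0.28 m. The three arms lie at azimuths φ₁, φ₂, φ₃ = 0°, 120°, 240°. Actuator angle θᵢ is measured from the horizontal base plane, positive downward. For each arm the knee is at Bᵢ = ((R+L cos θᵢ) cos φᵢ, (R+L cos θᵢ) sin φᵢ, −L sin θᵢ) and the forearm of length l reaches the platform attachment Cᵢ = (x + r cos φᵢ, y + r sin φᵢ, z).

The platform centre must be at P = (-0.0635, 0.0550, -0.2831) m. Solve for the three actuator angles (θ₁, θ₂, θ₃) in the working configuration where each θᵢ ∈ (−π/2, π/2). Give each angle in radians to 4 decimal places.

rotate P by −φ1: (-0.0635, 0.0550, -0.2831)
  e−x'=0.1535;  (l²−L²−(e−x')²−y'²−z²)/2L = -0.1917
  √(A²+B²)=0.3220;  θ1 = -1.0740+2.2083 ≈ 1.1343
φ2=120.0° → target in arm frame (0.0794, 0.0275)
  e−x'=0.0106;  (l²−L²−(e−x')²−y'²−z²)/2L = -0.0631
  √(A²+B²)=0.2833;  θ2 = -1.5333+1.7953 ≈ 0.2620
rotate P by −φ3: (-0.0159, -0.0825, -0.2831)
  A=0.1059, B=-0.2831, C=(l²−L²−A²−y'²−z²)/(2L)=-0.1488
  √(A²+B²)=0.3023;  θ3 = -1.2129+2.0856 ≈ 0.8727

θ₁ = 1.1343, θ₂ = 0.2620, θ₃ = 0.8727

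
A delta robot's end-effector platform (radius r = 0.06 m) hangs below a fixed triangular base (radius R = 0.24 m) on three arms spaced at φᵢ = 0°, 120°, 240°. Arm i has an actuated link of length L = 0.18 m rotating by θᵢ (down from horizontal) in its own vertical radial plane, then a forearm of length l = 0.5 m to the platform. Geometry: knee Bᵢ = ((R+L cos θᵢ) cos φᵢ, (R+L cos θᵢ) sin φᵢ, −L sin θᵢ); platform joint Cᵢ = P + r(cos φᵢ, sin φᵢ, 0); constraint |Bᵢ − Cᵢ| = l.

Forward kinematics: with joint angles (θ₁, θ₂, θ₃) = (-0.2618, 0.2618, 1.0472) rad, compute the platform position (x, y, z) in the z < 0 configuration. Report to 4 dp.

φ1=0.0°: virtual centre (0.3539, 0.0000, 0.0466), radius l
centre 2 = (0.3539·cos120.0°, 0.3539·sin120.0°, -0.0466) = (-0.1769, 0.3065, -0.0466)
φ3=240.0°: virtual centre (-0.1350, -0.2338, -0.1559), radius l
|centre ₂|²−|centre ₁|² = 0.0000;  |centre ₃|²−|centre ₁|² = -0.0302
plane₁₂: -1.0616x+0.6129y+-0.1864z = 0.0000
Cramer: x(z) = 0.0169-0.3060z;  y(z) = 0.0293-0.2260z
sphere 1 gives Az²+Bz+C=0 with A=1.1448, B=0.0999, C=-0.1334;  B²−4AC=0.6209;  roots -0.3878, 0.3005;  negative root z = -0.3878
x = 0.1356, y = 0.1169

(0.1356, 0.1169, -0.3878)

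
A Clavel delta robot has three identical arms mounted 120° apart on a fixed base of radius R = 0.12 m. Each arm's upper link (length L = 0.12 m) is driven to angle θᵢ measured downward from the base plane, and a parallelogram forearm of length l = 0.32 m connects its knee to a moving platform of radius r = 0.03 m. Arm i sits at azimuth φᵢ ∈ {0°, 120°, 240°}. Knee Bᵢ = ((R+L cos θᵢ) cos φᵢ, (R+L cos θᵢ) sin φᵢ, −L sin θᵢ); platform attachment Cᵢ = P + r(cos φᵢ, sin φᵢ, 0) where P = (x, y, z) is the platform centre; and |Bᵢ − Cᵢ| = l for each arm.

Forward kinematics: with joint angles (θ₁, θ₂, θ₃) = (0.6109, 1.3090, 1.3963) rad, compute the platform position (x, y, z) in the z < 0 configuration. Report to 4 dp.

arm 1 at φ=0.0°: (R−r)+L cos θ1 = 0.1883;  O1 = (0.1883, 0.0000, -0.0688)
arm 2 at φ=120.0°: (R−r)+L cos θ2 = 0.1211;  O2 = (-0.0605, 0.1048, -0.1159)
φ3=240.0°: virtual centre (-0.0554, -0.0960, -0.1182), radius l
eliminate P² terms by subtracting sphere 1 from 2 and 3
linear system: -0.4976x+0.2097y = -0.0121−-0.0942z; -0.4874x+-0.1920y = -0.0139−-0.0987z
Cramer: x(z) = 0.0265-0.1961z;  y(z) = 0.0053-0.0163z
quadratic in z: (1.0387)z²+(0.2009)z+(-0.0715)=0, √Δ=0.5808 → z ∈ {-0.3763, 0.1829}; z = -0.3763 (taking z<0)
x = 0.1003, y = 0.0114

(0.1003, 0.0114, -0.3763)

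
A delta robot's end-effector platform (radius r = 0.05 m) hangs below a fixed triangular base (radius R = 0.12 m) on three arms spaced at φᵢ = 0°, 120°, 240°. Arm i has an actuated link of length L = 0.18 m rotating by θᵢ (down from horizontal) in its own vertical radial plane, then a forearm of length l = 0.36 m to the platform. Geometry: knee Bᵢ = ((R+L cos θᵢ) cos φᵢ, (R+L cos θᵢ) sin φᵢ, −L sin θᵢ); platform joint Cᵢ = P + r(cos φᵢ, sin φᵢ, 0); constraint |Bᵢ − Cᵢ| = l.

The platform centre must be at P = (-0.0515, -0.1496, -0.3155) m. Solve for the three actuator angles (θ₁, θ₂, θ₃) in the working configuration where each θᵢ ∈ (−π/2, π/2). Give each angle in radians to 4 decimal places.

θ₁ = 0.6980, θ₂ = 0.8728, θ₃ = -0.1745

rotate P by −φ1: (-0.0515, -0.1496, -0.3155)
  e−x'=0.1215;  (l²−L²−(e−x')²−y'²−z²)/2L = -0.1097
  θ1 = atan2(B,A) + arccos(C/0.3381) = 0.6980
arm 2 (φ=120.0°): x'=-0.1038, y'=0.1194
  e−x'=0.1738;  (l²−L²−(e−x')²−y'²−z²)/2L = -0.1300
  θ2 = atan2(B,A) + arccos(C/0.3602) = 0.8728
φ3=240.0° → target in arm frame (0.1553, 0.0302)
  A=-0.0853, B=-0.3155, C=(l²−L²−A²−y'²−z²)/(2L)=-0.0292
  θ3 = atan2(B,A) + arccos(C/0.3268) = -0.1745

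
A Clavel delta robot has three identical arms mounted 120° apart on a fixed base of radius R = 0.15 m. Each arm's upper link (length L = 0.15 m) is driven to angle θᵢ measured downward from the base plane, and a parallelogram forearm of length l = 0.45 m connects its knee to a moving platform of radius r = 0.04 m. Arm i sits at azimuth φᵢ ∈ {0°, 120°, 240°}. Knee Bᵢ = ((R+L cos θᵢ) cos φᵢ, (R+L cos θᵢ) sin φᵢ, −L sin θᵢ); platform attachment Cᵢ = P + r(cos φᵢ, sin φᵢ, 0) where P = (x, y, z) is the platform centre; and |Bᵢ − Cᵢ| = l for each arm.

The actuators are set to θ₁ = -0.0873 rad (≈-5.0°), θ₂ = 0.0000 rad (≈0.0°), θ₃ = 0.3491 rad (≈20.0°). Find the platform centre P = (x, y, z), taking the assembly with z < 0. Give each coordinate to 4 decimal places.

φ1=0.0°: virtual centre (0.2594, 0.0000, 0.0131), radius l
φ2=120.0°: virtual centre (-0.1300, 0.2252, 0.0000), radius l
φ3=240.0°: virtual centre (-0.1255, -0.2173, -0.0513), radius l
eliminate P² terms by subtracting sphere 1 from 2 and 3
[-0.7789 0.4503 -0.0262]·P = 0.0001;  [-0.7698 -0.4347 -0.1288]·P = -0.0019
det = 0.6852;  x = 0.0011+-0.1012z,  y = 0.0023+-0.1170z
sphere 1 gives Az²+Bz+C=0 with A=1.0239, B=0.0256, C=-0.1356;  B²−4AC=0.5561;  roots -0.3766, 0.3516;  negative root z = -0.3766
x = 0.0393, y = 0.0463

(0.0393, 0.0463, -0.3766)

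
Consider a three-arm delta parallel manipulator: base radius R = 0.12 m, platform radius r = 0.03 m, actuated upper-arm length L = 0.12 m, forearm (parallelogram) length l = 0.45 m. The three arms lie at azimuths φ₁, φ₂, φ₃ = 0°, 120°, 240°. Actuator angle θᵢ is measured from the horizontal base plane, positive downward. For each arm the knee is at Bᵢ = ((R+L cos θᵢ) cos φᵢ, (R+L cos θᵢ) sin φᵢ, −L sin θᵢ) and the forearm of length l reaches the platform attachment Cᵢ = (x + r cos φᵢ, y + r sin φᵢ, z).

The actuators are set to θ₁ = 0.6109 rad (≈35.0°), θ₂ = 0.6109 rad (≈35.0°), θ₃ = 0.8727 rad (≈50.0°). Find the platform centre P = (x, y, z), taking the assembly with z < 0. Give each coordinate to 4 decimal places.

φ1=0.0°: virtual centre (0.1883, 0.0000, -0.0688), radius l
φ2=120.0°: virtual centre (-0.0941, 0.1631, -0.0688), radius l
centre 3 = (0.1671·cos240.0°, 0.1671·sin240.0°, -0.0919) = (-0.0836, -0.1447, -0.0919)
|centre ₂|²−|centre ₁|² = 0.0000;  |centre ₃|²−|centre ₁|² = -0.0038
linear system: -0.5649x+0.3261y = 0.0000−0.0000z; -0.5437x+-0.2895y = -0.0038−-0.0462z
Cramer: x(z) = 0.0036-0.0442z;  y(z) = 0.0063-0.0766z
quadratic in z: (1.0078)z²+(0.1530)z+(-0.1636)=0, √Δ=0.8265 → z ∈ {-0.4859, 0.3341}; z = -0.4859 (taking z<0)
x = 0.0251, y = 0.0435

(0.0251, 0.0435, -0.4859)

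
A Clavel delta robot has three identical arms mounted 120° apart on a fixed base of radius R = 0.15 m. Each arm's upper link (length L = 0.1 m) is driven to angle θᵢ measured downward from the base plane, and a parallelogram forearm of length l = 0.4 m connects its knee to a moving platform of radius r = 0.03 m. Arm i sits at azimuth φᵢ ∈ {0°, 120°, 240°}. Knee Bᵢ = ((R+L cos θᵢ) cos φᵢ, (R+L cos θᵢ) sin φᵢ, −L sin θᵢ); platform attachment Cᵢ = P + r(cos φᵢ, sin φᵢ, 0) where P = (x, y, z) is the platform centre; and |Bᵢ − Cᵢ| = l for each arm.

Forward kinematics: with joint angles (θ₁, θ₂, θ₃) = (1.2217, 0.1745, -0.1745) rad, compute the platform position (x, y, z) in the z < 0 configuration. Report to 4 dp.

arm 1 at φ=0.0°: e+L cos θ1 = 0.1542;  S1 = (0.1542, 0.0000, -0.0940)
S2 = (0.2185·cos120.0°, 0.2185·sin120.0°, -0.0174) = (-0.1092, 0.1892, -0.0174)
φ3=240.0°: virtual centre (-0.1092, -0.1892, 0.0174), radius l
|S₂|²−|S₁|² = 0.0154;  |S₃|²−|S₁|² = 0.0154
linear system: -0.5269x+0.3784y = 0.0154−0.1532z; -0.5269x+-0.3784y = 0.0154−0.2227z
det = 0.3988;  x = -0.0293+0.3567z,  y = 0.0000+0.0918z
into |P−S₁|² = l²: 1.1356z² + 0.0570z + -0.1175 = 0;  Δ = 0.5370;  z = -0.3478 or 0.2975 → z<0 root = -0.3478
x = -0.1533, y = -0.0319

(-0.1533, -0.0319, -0.3478)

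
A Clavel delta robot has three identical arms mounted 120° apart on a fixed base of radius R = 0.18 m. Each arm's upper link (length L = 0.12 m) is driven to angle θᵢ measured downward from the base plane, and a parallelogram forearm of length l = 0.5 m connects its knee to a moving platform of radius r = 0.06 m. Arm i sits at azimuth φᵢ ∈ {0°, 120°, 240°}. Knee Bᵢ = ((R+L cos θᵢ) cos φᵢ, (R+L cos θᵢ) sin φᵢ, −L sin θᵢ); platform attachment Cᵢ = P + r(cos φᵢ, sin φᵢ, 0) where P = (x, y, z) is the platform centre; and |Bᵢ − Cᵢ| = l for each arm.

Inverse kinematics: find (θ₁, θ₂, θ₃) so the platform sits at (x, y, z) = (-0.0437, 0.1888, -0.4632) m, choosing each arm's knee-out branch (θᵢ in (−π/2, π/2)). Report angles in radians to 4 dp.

θ₁ = 0.6985, θ₂ = -0.2614, θ₃ = 1.0475

arm 1 (φ=0.0°): x'=-0.0437, y'=0.1888
  e−x'=0.1637;  (l²−L²−(e−x')²−y'²−z²)/2L = -0.1725
  √(A²+B²)=0.4913;  θ1 = -1.2311+1.9295 ≈ 0.6985
rotate P by −φ2: (0.1854, -0.0566, -0.4632)
  A cos θ + B sin θ = C:  -0.0654·cos θ + -0.4632·sin θ = 0.0566
  γ=atan2(-0.4632,-0.0654)=-1.7110;  ψ=arccos(0.1209)=1.4496;  θ2=γ+ψ≈-0.2614
φ3=240.0° → target in arm frame (-0.1417, -0.1322)
  e−x'=0.2617;  (l²−L²−(e−x')²−y'²−z²)/2L = -0.2704
  √(A²+B²)=0.5320;  θ3 = -1.0566+2.1041 ≈ 1.0475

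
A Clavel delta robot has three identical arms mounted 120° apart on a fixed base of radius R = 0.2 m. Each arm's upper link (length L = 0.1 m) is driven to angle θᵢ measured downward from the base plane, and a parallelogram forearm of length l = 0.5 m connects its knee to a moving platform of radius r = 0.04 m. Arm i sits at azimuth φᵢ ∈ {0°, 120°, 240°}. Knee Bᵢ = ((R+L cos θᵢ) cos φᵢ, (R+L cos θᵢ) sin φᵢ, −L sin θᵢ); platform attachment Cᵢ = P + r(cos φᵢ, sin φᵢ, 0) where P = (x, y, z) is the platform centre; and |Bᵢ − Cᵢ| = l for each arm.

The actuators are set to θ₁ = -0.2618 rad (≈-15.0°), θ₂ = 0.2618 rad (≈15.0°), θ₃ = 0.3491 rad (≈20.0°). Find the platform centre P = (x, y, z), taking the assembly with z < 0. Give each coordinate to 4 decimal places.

O1 = (0.2566·cos0.0°, 0.2566·sin0.0°, 0.0259) = (0.2566, 0.0000, 0.0259)
arm 2 at φ=120.0°: ρ2 = 0.2566;  O2 = (-0.1283, 0.2222, -0.0259)
O3 = (0.2540·cos240.0°, 0.2540·sin240.0°, -0.0342) = (-0.1270, -0.2199, -0.0342)
subtract pairs → two planes through P
plane₁₂: -0.7698x+0.4444y+-0.1035z = 0.0000
det = 0.6796;  x = 0.0005+-0.1456z,  y = 0.0010+-0.0193z
quadratic in z: (1.0216)z²+(0.0228)z+(-0.1838)=0, √Δ=0.8669 → z ∈ {-0.4354, 0.4131}; z = -0.4354 (taking z<0)
x = 0.0640, y = 0.0093

(0.0640, 0.0093, -0.4354)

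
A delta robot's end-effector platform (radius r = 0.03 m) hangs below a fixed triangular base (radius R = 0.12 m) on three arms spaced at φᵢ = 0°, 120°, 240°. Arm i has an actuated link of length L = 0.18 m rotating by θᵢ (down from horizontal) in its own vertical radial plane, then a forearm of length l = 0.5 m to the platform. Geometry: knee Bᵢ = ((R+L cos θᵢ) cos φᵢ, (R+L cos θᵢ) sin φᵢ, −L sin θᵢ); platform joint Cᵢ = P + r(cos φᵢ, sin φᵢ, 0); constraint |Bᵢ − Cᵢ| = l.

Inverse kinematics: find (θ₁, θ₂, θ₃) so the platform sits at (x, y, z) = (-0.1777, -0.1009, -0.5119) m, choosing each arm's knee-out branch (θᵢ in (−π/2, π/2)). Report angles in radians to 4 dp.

θ₁ = 1.1344, θ₂ = 0.6981, θ₃ = 0.1746

arm 1 (φ=0.0°): x'=-0.1777, y'=-0.1009
  e−x'=0.2677;  (l²−L²−(e−x')²−y'²−z²)/2L = -0.3508
  γ=atan2(-0.5119,0.2677)=-1.0890;  ψ=arccos(-0.6073)=2.2234;  θ1=γ+ψ≈1.1344
φ2=120.0° → target in arm frame (0.0015, 0.2043)
  A=0.0885, B=-0.5119, C=(l²−L²−A²−y'²−z²)/(2L)=-0.2612
  √(A²+B²)=0.5195;  θ2 = -1.3995+2.0976 ≈ 0.6981
arm 3 (φ=240.0°): x'=0.1762, y'=-0.1034
  e−x'=-0.0862;  (l²−L²−(e−x')²−y'²−z²)/2L = -0.1738
  θ3 = atan2(B,A) + arccos(C/0.5191) = 0.1746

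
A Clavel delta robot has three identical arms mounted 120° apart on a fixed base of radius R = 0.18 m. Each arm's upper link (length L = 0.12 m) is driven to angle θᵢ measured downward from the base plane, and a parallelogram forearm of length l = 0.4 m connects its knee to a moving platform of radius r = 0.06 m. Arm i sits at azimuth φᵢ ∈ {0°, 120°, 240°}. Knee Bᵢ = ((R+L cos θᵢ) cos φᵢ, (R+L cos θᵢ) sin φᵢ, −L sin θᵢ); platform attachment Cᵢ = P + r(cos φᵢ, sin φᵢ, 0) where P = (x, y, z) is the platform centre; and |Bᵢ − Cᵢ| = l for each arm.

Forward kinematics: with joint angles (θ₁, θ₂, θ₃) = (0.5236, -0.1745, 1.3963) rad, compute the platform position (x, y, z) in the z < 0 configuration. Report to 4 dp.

S1 = (0.2239·cos0.0°, 0.2239·sin0.0°, -0.0600) = (0.2239, 0.0000, -0.0600)
φ2=120.0°: virtual centre (-0.1191, 0.2063, 0.0208), radius l
S3 = (0.1408·cos240.0°, 0.1408·sin240.0°, -0.1182) = (-0.0704, -0.1220, -0.1182)
|S₂|²−|S₁|² = 0.0034;  |S₃|²−|S₁|² = -0.0199
plane₁₂: -0.6860x+0.4125y+0.1617z = 0.0034
Cramer: x(z) = 0.0180-0.0209z;  y(z) = 0.0383-0.4266z
sphere 1 gives Az²+Bz+C=0 with A=1.1824, B=0.0960, C=-0.1125;  B²−4AC=0.5415;  roots -0.3517, 0.2706;  negative root z = -0.3517
x = 0.0254, y = 0.1883

(0.0254, 0.1883, -0.3517)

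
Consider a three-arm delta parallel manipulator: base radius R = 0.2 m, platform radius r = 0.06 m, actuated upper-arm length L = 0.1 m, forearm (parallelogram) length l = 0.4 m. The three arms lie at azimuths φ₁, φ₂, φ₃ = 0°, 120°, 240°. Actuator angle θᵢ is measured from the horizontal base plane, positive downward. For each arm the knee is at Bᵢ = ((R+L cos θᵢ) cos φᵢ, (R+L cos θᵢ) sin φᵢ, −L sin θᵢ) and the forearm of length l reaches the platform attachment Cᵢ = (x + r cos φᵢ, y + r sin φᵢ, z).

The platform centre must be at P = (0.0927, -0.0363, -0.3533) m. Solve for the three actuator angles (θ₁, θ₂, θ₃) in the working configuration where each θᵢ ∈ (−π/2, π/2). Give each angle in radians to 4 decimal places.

φ1=0.0° → target in arm frame (0.0927, -0.0363)
  A=0.0473, B=-0.3533, C=(l²−L²−A²−y'²−z²)/(2L)=0.1081
  √(A²+B²)=0.3565;  θ1 = -1.4377+1.2626 ≈ -0.1751
rotate P by −φ2: (-0.0778, -0.0621, -0.3533)
  A=0.2178, B=-0.3533, C=(l²−L²−A²−y'²−z²)/(2L)=-0.1306
  γ=atan2(-0.3533,0.2178)=-1.0184;  ψ=arccos(-0.3146)=1.8908;  θ2=γ+ψ≈0.8724
arm 3 (φ=240.0°): x'=-0.0149, y'=0.0984
  A cos θ + B sin θ = C:  0.1549·cos θ + -0.3533·sin θ = -0.0425
  √(A²+B²)=0.3858;  θ3 = -1.1576+1.6813 ≈ 0.5237

θ₁ = -0.1751, θ₂ = 0.8724, θ₃ = 0.5237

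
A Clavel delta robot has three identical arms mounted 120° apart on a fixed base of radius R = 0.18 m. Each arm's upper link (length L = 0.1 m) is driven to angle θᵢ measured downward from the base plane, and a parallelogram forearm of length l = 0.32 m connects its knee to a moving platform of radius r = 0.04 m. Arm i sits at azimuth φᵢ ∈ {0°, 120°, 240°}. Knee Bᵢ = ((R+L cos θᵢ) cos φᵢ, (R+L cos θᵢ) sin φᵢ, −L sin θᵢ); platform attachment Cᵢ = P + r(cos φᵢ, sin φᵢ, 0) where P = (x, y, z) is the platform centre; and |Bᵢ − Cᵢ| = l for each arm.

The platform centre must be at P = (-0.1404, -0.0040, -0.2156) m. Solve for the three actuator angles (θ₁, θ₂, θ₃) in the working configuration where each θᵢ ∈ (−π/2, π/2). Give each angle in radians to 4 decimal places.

θ₁ = 1.3962, θ₂ = -0.2608, θ₃ = -0.3491

arm 1 (φ=0.0°): x'=-0.1404, y'=-0.0040
  e−x'=0.2804;  (l²−L²−(e−x')²−y'²−z²)/2L = -0.1636
  γ=atan2(-0.2156,0.2804)=-0.6555;  ψ=arccos(-0.4626)=2.0517;  θ1=γ+ψ≈1.3962
arm 2 (φ=120.0°): x'=0.0667, y'=0.1236
  A=0.0733, B=-0.2156, C=(l²−L²−A²−y'²−z²)/(2L)=0.1264
  γ=atan2(-0.2156,0.0733)=-1.2432;  ψ=arccos(0.5550)=0.9825;  θ2=γ+ψ≈-0.2608
rotate P by −φ3: (0.0737, -0.1196, -0.2156)
  e−x'=0.0663;  (l²−L²−(e−x')²−y'²−z²)/2L = 0.1361
  γ=atan2(-0.2156,0.0663)=-1.2723;  ψ=arccos(0.6032)=0.9233;  θ3=γ+ψ≈-0.3491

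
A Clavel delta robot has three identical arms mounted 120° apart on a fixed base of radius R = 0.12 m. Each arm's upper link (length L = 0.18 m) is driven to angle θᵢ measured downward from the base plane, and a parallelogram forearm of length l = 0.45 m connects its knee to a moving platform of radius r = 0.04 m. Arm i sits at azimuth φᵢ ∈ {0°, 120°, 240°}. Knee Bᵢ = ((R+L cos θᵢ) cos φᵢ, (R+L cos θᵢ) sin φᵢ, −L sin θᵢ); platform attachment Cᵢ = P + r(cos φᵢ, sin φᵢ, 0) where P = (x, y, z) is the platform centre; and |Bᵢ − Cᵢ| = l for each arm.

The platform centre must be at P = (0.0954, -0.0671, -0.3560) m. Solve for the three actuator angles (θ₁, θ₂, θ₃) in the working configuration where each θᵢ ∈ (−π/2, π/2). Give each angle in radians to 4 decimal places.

θ₁ = -0.3491, θ₂ = 0.4365, θ₃ = 0.0002

rotate P by −φ1: (0.0954, -0.0671, -0.3560)
  e−x'=-0.0154;  (l²−L²−(e−x')²−y'²−z²)/2L = 0.1073
  θ1 = atan2(B,A) + arccos(C/0.3563) = -0.3491
φ2=120.0° → target in arm frame (-0.1058, -0.0491)
  e−x'=0.1858;  (l²−L²−(e−x')²−y'²−z²)/2L = 0.0179
  γ=atan2(-0.3560,0.1858)=-1.0898;  ψ=arccos(0.0445)=1.5263;  θ2=γ+ψ≈0.4365
rotate P by −φ3: (0.0104, 0.1162, -0.3560)
  e−x'=0.0696;  (l²−L²−(e−x')²−y'²−z²)/2L = 0.0695
  θ3 = atan2(B,A) + arccos(C/0.3627) = 0.0002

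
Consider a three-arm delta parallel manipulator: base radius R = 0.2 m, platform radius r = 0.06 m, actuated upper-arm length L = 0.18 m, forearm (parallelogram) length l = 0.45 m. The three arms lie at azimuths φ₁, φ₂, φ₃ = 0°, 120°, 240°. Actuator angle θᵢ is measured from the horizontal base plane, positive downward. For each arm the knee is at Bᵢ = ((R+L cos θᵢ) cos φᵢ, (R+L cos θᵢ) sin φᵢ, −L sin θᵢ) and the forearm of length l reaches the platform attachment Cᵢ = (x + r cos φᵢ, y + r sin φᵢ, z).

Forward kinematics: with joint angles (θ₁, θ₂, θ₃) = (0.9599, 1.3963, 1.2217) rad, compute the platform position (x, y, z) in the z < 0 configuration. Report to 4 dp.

(0.0678, -0.0304, -0.5607)

arm 1 at φ=0.0°: (R−r)+L cos θ1 = 0.2432;  S1 = (0.2432, 0.0000, -0.1474)
S2 = (0.1713·cos120.0°, 0.1713·sin120.0°, -0.1773) = (-0.0856, 0.1483, -0.1773)
arm 3 at φ=240.0°: (R−r)+L cos θ3 = 0.2016;  S3 = (-0.1008, -0.1746, -0.1691)
subtract pairs → two planes through P
linear system: -0.6577x+0.2966y = -0.0202−-0.0596z; -0.6881x+-0.3491y = -0.0117−-0.0434z
Cramer: x(z) = 0.0242-0.0777z;  y(z) = -0.0143+0.0288z
into |P−S₁|² = l²: 1.0069z² + 0.3281z + -0.1326 = 0;  Δ = 0.6416;  z = -0.5607 or 0.2348 → z<0 root = -0.5607
x = 0.0678, y = -0.0304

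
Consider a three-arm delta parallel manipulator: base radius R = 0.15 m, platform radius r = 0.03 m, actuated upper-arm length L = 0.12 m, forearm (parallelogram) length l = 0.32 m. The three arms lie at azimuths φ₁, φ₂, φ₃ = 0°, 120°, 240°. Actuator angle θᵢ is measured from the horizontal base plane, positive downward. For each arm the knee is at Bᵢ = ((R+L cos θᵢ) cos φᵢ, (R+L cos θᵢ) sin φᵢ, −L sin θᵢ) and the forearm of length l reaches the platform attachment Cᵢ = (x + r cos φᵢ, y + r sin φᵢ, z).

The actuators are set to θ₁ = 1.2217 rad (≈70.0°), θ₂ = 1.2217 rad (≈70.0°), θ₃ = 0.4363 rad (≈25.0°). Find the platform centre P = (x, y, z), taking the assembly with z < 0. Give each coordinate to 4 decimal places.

(-0.0474, -0.0821, -0.3413)

arm 1 at φ=0.0°: e+L cos θ1 = 0.1610;  centre 1 = (0.1610, 0.0000, -0.1128)
arm 2 at φ=120.0°: e+L cos θ2 = 0.1610;  centre 2 = (-0.0805, 0.1395, -0.1128)
φ3=240.0°: virtual centre (-0.1144, -0.1981, -0.0507), radius l
|centre ₂|²−|centre ₁|² = 0.0000;  |centre ₃|²−|centre ₁|² = 0.0163
linear system: -0.4831x+0.2789y = 0.0000−0.0000z; -0.5509x+-0.3962y = 0.0163−0.1241z
Cramer: x(z) = -0.0131+0.1003z;  y(z) = -0.0228+0.1738z
quadratic in z: (1.0403)z²+(0.1827)z+(-0.0588)=0, √Δ=0.5274 → z ∈ {-0.3413, 0.1657}; z = -0.3413 (taking z<0)
x = -0.0474, y = -0.0821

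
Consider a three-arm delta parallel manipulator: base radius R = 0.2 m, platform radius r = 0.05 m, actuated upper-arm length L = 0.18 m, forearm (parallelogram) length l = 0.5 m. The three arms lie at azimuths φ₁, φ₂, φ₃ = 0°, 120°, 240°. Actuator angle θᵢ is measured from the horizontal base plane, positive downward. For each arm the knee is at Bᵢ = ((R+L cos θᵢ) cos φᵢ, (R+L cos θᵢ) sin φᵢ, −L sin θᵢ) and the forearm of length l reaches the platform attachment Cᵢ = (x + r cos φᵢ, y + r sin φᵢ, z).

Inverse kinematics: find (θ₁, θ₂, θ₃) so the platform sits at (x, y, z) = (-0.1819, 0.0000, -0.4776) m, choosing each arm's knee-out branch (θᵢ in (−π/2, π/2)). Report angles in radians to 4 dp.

θ₁ = 1.2215, θ₂ = 0.3489, θ₃ = 0.3489

rotate P by −φ1: (-0.1819, 0.0000, -0.4776)
  A cos θ + B sin θ = C:  0.3319·cos θ + -0.4776·sin θ = -0.3352
  √(A²+B²)=0.5816;  θ1 = -0.9635+2.1850 ≈ 1.2215
φ2=120.0° → target in arm frame (0.0909, 0.1575)
  A=0.0591, B=-0.4776, C=(l²−L²−A²−y'²−z²)/(2L)=-0.1078
  √(A²+B²)=0.4812;  θ2 = -1.4478+1.7967 ≈ 0.3489
rotate P by −φ3: (0.0910, -0.1575, -0.4776)
  A=0.0590, B=-0.4776, C=(l²−L²−A²−y'²−z²)/(2L)=-0.1078
  √(A²+B²)=0.4812;  θ3 = -1.4478+1.7967 ≈ 0.3489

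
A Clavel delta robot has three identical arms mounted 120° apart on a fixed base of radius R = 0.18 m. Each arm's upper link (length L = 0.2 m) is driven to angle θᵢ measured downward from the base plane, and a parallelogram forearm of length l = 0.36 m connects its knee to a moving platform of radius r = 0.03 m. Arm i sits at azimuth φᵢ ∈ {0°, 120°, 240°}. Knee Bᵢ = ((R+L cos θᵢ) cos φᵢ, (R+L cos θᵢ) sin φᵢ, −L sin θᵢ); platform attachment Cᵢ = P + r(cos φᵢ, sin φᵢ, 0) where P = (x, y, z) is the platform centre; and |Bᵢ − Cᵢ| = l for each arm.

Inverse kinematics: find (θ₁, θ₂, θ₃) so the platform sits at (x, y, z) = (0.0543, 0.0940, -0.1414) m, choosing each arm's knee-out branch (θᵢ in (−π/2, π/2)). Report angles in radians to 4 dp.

θ₁ = -0.2617, θ₂ = -0.2611, θ₃ = 1.0470

rotate P by −φ1: (0.0543, 0.0940, -0.1414)
  A=0.0957, B=-0.1414, C=(l²−L²−A²−y'²−z²)/(2L)=0.1290
  θ1 = atan2(B,A) + arccos(C/0.1707) = -0.2617
rotate P by −φ2: (0.0543, -0.0940, -0.1414)
  A=0.0957, B=-0.1414, C=(l²−L²−A²−y'²−z²)/(2L)=0.1290
  θ2 = atan2(B,A) + arccos(C/0.1708) = -0.2611
arm 3 (φ=240.0°): x'=-0.1086, y'=0.0000
  A cos θ + B sin θ = C:  0.2586·cos θ + -0.1414·sin θ = 0.0069
  √(A²+B²)=0.2947;  θ3 = -0.5004+1.5474 ≈ 1.0470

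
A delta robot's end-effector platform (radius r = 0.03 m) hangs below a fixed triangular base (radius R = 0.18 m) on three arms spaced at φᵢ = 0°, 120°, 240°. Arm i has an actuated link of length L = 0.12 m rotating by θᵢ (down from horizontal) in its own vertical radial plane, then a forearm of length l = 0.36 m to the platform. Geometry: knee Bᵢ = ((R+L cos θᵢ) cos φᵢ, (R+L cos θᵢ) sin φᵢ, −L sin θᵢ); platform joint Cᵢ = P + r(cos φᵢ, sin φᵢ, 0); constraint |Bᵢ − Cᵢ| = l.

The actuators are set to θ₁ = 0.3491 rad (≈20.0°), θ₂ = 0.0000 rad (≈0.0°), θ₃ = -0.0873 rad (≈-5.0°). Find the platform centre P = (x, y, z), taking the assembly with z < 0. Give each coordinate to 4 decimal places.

centre 1 = (0.2628·cos0.0°, 0.2628·sin0.0°, -0.0410) = (0.2628, 0.0000, -0.0410)
φ2=120.0°: virtual centre (-0.1350, 0.2338, 0.0000), radius l
centre 3 = (0.2695·cos240.0°, 0.2695·sin240.0°, 0.0105) = (-0.1348, -0.2334, 0.0105)
|centre ₂|²−|centre ₁|² = 0.0022;  |centre ₃|²−|centre ₁|² = 0.0020
[-0.7955 0.4677 0.0821]·P = 0.0022;  [-0.7951 -0.4669 0.1030]·P = 0.0020
det = 0.7432;  x = -0.0026+0.1164z,  y = 0.0001+0.0224z
into |P−centre ₁|² = l²: 1.0141z² + 0.0203z + -0.0575 = 0;  Δ = 0.2335;  z = -0.2483 or 0.2283 → z<0 root = -0.2483
x = -0.0315, y = -0.0054

(-0.0315, -0.0054, -0.2483)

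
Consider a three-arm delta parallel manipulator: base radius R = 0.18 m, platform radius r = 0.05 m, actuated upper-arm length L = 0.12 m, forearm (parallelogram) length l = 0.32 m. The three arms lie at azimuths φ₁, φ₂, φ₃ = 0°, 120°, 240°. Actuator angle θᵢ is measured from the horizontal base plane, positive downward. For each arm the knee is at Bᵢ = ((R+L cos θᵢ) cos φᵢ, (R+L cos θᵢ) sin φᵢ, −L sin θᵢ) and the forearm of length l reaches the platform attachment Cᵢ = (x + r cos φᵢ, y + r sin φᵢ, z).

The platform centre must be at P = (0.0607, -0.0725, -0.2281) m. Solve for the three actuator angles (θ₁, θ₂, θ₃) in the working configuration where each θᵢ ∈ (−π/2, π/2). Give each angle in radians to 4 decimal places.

φ1=0.0° → target in arm frame (0.0607, -0.0725)
  A=0.0693, B=-0.2281, C=(l²−L²−A²−y'²−z²)/(2L)=0.1080
  √(A²+B²)=0.2384;  θ1 = -1.2758+1.1008 ≈ -0.1750
φ2=120.0° → target in arm frame (-0.0931, -0.0163)
  A=0.2231, B=-0.2281, C=(l²−L²−A²−y'²−z²)/(2L)=-0.0587
  γ=atan2(-0.2281,0.2231)=-0.7964;  ψ=arccos(-0.1839)=1.7558;  θ2=γ+ψ≈0.9594
rotate P by −φ3: (0.0324, 0.0888, -0.2281)
  A=0.0976, B=-0.2281, C=(l²−L²−A²−y'²−z²)/(2L)=0.0773
  γ=atan2(-0.2281,0.0976)=-1.1666;  ψ=arccos(0.3118)=1.2537;  θ3=γ+ψ≈0.0871

θ₁ = -0.1750, θ₂ = 0.9594, θ₃ = 0.0871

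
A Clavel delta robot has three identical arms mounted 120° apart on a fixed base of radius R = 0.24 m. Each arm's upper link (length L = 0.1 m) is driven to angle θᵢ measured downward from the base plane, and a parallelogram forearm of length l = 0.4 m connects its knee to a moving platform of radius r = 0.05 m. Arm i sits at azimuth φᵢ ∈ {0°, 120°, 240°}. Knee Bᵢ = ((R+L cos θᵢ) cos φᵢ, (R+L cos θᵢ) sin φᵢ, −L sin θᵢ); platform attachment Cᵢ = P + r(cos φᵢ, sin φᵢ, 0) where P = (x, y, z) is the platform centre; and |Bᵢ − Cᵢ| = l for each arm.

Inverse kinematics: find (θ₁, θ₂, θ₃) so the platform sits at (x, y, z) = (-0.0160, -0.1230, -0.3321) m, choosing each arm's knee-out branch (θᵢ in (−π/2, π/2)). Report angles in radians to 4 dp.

θ₁ = 0.7857, θ₂ = 1.3089, θ₃ = -0.2613

rotate P by −φ1: (-0.0160, -0.1230, -0.3321)
  e−x'=0.2060;  (l²−L²−(e−x')²−y'²−z²)/2L = -0.0893
  γ=atan2(-0.3321,0.2060)=-1.0156;  ψ=arccos(-0.2284)=1.8013;  θ1=γ+ψ≈0.7857
rotate P by −φ2: (-0.0985, 0.0754, -0.3321)
  A=0.2885, B=-0.3321, C=(l²−L²−A²−y'²−z²)/(2L)=-0.2461
  √(A²+B²)=0.4399;  θ2 = -0.8555+2.1644 ≈ 1.3089
arm 3 (φ=240.0°): x'=0.1145, y'=0.0476
  e−x'=0.0755;  (l²−L²−(e−x')²−y'²−z²)/2L = 0.1587
  √(A²+B²)=0.3406;  θ3 = -1.3473+1.0860 ≈ -0.2613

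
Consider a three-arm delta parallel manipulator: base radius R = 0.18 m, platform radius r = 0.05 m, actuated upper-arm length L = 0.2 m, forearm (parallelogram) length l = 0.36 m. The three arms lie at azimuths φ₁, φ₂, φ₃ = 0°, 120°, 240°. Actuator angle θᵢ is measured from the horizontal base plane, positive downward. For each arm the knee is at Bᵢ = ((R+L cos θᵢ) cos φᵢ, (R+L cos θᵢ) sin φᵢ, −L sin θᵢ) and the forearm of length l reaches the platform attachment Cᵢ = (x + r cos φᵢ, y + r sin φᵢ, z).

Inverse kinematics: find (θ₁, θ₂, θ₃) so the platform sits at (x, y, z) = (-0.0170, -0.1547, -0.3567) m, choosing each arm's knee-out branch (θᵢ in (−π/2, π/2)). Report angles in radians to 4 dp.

rotate P by −φ1: (-0.0170, -0.1547, -0.3567)
  e−x'=0.1470;  (l²−L²−(e−x')²−y'²−z²)/2L = -0.2079
  √(A²+B²)=0.3858;  θ1 = -1.1799+2.1400 ≈ 0.9601
φ2=120.0° → target in arm frame (-0.1255, 0.0921)
  e−x'=0.2555;  (l²−L²−(e−x')²−y'²−z²)/2L = -0.2784
  γ=atan2(-0.3567,0.2555)=-0.9493;  ψ=arccos(-0.6346)=2.2583;  θ2=γ+ψ≈1.3091
φ3=240.0° → target in arm frame (0.1425, 0.0626)
  A cos θ + B sin θ = C:  -0.0125·cos θ + -0.3567·sin θ = -0.1043
  γ=atan2(-0.3567,-0.0125)=-1.6058;  ψ=arccos(-0.2922)=1.8673;  θ3=γ+ψ≈0.2615

θ₁ = 0.9601, θ₂ = 1.3091, θ₃ = 0.2615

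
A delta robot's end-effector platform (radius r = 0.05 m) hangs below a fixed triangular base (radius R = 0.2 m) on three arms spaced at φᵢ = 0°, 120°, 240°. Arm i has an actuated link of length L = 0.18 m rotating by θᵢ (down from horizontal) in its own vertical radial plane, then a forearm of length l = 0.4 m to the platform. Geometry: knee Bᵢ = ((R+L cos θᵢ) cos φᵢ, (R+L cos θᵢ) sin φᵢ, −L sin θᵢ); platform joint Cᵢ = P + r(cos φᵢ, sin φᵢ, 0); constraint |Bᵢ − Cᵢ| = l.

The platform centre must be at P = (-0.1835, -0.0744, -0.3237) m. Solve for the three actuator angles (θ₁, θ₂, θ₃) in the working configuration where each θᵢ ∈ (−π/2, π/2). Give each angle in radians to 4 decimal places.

θ₁ = 1.3965, θ₂ = 0.6111, θ₃ = -0.0875

φ1=0.0° → target in arm frame (-0.1835, -0.0744)
  A cos θ + B sin θ = C:  0.3335·cos θ + -0.3237·sin θ = -0.2609
  θ1 = atan2(B,A) + arccos(C/0.4648) = 1.3965
φ2=120.0° → target in arm frame (0.0273, 0.1961)
  e−x'=0.1227;  (l²−L²−(e−x')²−y'²−z²)/2L = -0.0853
  θ2 = atan2(B,A) + arccos(C/0.3462) = 0.6111
rotate P by −φ3: (0.1562, -0.1217, -0.3237)
  A=-0.0062, B=-0.3237, C=(l²−L²−A²−y'²−z²)/(2L)=0.0221
  θ3 = atan2(B,A) + arccos(C/0.3238) = -0.0875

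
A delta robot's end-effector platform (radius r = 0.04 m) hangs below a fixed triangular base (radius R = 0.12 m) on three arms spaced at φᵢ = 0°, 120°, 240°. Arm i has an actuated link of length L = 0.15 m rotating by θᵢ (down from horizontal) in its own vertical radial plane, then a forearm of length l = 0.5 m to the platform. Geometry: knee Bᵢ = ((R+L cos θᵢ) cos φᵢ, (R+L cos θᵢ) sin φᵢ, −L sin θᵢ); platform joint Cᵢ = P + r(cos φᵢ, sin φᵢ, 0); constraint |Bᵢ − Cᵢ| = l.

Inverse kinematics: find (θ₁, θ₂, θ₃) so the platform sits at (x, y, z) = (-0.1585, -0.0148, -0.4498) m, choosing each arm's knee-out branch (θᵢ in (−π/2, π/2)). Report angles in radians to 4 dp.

arm 1 (φ=0.0°): x'=-0.1585, y'=-0.0148
  A cos θ + B sin θ = C:  0.2385·cos θ + -0.4498·sin θ = -0.1064
  γ=atan2(-0.4498,0.2385)=-1.0833;  ψ=arccos(-0.2090)=1.7813;  θ1=γ+ψ≈0.6981
φ2=120.0° → target in arm frame (0.0664, 0.1447)
  A=0.0136, B=-0.4498, C=(l²−L²−A²−y'²−z²)/(2L)=0.0136
  θ2 = atan2(B,A) + arccos(C/0.4500) = 0.0000
arm 3 (φ=240.0°): x'=0.0921, y'=-0.1299
  A cos θ + B sin θ = C:  -0.0121·cos θ + -0.4498·sin θ = 0.0272
  θ3 = atan2(B,A) + arccos(C/0.4500) = -0.0874

θ₁ = 0.6981, θ₂ = 0.0000, θ₃ = -0.0874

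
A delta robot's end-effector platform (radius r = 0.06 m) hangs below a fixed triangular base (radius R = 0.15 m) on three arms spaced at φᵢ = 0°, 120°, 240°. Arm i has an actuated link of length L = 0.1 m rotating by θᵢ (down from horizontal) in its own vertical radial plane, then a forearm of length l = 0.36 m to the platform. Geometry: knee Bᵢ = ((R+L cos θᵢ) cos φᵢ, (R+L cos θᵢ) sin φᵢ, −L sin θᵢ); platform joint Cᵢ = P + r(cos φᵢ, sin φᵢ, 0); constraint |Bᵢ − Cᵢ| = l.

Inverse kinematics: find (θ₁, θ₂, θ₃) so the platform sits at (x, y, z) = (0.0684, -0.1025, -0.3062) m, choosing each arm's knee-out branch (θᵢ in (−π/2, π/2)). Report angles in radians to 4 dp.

θ₁ = -0.1742, θ₂ = 0.8733, θ₃ = -0.0870

rotate P by −φ1: (0.0684, -0.1025, -0.3062)
  A cos θ + B sin θ = C:  0.0216·cos θ + -0.3062·sin θ = 0.0743
  γ=atan2(-0.3062,0.0216)=-1.5004;  ψ=arccos(0.2422)=1.3262;  θ1=γ+ψ≈-0.1742
rotate P by −φ2: (-0.1230, -0.0080, -0.3062)
  A cos θ + B sin θ = C:  0.2130·cos θ + -0.3062·sin θ = -0.0979
  √(A²+B²)=0.3730;  θ2 = -0.9631+1.8364 ≈ 0.8733
arm 3 (φ=240.0°): x'=0.0546, y'=0.1105
  e−x'=0.0354;  (l²−L²−(e−x')²−y'²−z²)/2L = 0.0619
  γ=atan2(-0.3062,0.0354)=-1.4556;  ψ=arccos(0.2008)=1.3686;  θ3=γ+ψ≈-0.0870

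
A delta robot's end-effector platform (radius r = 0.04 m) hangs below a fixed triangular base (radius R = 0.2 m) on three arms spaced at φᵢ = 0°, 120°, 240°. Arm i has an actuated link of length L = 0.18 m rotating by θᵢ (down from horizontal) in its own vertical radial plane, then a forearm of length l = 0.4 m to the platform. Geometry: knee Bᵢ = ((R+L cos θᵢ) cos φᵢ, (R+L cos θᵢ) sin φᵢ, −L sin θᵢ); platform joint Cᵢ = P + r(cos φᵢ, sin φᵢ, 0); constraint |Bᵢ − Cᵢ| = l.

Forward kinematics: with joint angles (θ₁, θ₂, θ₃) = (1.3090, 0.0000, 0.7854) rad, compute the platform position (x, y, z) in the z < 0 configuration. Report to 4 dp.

(-0.1453, 0.0886, -0.3421)

φ1=0.0°: virtual centre (0.2066, 0.0000, -0.1739), radius l
φ2=120.0°: virtual centre (-0.1700, 0.2944, 0.0000), radius l
φ3=240.0°: virtual centre (-0.1436, -0.2488, -0.1273), radius l
subtract pairs → two planes through P
[-0.7532 0.5889 0.3477]·P = 0.0427;  [-0.7005 -0.4976 0.0932]·P = 0.0258
det = 0.7873;  x = -0.0463+0.2895z,  y = 0.0133+-0.2203z
quadratic in z: (1.1323)z²+(0.1955)z+(-0.0656)=0, √Δ=0.5792 → z ∈ {-0.3421, 0.1695}; z = -0.3421 (taking z<0)
x = -0.1453, y = 0.0886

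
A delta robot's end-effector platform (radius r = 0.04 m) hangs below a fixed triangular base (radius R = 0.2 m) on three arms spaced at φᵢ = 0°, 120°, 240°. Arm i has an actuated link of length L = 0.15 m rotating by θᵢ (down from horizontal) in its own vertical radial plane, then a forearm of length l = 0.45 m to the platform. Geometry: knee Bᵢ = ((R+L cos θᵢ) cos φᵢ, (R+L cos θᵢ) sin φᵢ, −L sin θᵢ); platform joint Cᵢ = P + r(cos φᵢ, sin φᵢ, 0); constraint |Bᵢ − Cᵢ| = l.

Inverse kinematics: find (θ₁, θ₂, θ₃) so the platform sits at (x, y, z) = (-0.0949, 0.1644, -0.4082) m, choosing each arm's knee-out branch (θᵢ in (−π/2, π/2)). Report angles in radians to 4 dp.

arm 1 (φ=0.0°): x'=-0.0949, y'=0.1644
  A cos θ + B sin θ = C:  0.2549·cos θ + -0.4082·sin θ = -0.2621
  √(A²+B²)=0.4812;  θ1 = -1.0126+2.1467 ≈ 1.1341
arm 2 (φ=120.0°): x'=0.1898, y'=0.0000
  A cos θ + B sin θ = C:  -0.0298·cos θ + -0.4082·sin θ = 0.0416
  θ2 = atan2(B,A) + arccos(C/0.4093) = -0.1748
φ3=240.0° → target in arm frame (-0.0949, -0.1644)
  A=0.2549, B=-0.4082, C=(l²−L²−A²−y'²−z²)/(2L)=-0.2621
  γ=atan2(-0.4082,0.2549)=-1.0126;  ψ=arccos(-0.5447)=2.1468;  θ3=γ+ψ≈1.1342

θ₁ = 1.1341, θ₂ = -0.1748, θ₃ = 1.1342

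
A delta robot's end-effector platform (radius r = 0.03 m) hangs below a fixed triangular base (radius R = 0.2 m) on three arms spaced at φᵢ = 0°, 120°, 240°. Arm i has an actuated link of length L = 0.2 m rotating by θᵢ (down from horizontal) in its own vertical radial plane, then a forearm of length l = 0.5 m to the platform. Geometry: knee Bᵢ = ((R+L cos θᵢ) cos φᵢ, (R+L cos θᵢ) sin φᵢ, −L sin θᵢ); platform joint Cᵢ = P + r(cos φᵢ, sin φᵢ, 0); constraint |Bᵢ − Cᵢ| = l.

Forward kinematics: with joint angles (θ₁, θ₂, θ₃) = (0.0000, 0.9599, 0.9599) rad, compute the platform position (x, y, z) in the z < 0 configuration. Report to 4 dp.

(0.1756, 0.0000, -0.4607)

arm 1 at φ=0.0°: (R−r)+L cos θ1 = 0.3700;  S1 = (0.3700, 0.0000, 0.0000)
arm 2 at φ=120.0°: (R−r)+L cos θ2 = 0.2847;  S2 = (-0.1424, 0.2466, -0.1638)
φ3=240.0°: virtual centre (-0.1424, -0.2466, -0.1638), radius l
subtract pairs → two planes through P
[-1.0247 0.4932 -0.3277]·P = -0.0290;  [-1.0247 -0.4932 -0.3277]·P = -0.0290
det = 1.0107;  x = 0.0283+-0.3197z,  y = 0.0000+0.0000z
into |P−S₁|² = l²: 1.1022z² + 0.2185z + -0.1332 = 0;  Δ = 0.6352;  z = -0.4607 or 0.2624 → z<0 root = -0.4607
x = 0.1756, y = 0.0000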